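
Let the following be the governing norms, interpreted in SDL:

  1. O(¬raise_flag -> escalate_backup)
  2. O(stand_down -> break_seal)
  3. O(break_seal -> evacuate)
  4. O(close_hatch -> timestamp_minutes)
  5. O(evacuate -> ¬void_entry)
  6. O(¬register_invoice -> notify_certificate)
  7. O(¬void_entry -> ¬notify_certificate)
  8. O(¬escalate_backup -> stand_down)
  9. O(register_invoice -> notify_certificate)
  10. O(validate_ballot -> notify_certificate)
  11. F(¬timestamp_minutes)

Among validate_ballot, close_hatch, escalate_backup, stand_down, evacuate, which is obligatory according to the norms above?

escalate_backup

By case analysis on ¬register_invoice: premise 6 gives O(¬register_invoice -> notify_certificate) and premise 9 gives O(register_invoice -> notify_certificate), so O(notify_certificate) either way.
Premise 7 is O(¬void_entry -> ¬notify_certificate); contrapositively O(notify_certificate -> void_entry). Since O(notify_certificate) holds, K gives O(void_entry).
Premise 5, O(evacuate -> ¬void_entry), contraposes to O(void_entry -> ¬evacuate); with O(void_entry) we get O(¬evacuate).
The contrapositive of premise 3 (O(break_seal -> evacuate)) is O(¬evacuate -> ¬break_seal), and O(¬evacuate) is already established, so O(¬break_seal).
The contrapositive of premise 2 (O(stand_down -> break_seal)) is O(¬break_seal -> ¬stand_down), and O(¬break_seal) is already established, so O(¬stand_down).
The contrapositive of premise 8 (O(¬escalate_backup -> stand_down)) is O(¬stand_down -> escalate_backup), and O(¬stand_down) is already established, so O(escalate_backup).
So O(escalate_backup) holds — escalate_backup is obligatory. None of the other listed options is made obligatory by any chain of premises.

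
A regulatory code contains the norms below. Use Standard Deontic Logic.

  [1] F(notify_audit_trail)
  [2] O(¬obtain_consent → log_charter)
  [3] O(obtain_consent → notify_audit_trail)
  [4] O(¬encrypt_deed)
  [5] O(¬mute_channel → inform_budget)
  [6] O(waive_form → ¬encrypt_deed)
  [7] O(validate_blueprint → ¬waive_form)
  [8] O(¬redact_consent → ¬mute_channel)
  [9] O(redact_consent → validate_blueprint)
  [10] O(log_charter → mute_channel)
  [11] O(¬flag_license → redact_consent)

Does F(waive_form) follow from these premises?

Premise 1, F(notify_audit_trail), is equivalent to O(¬notify_audit_trail).
Premise 3, O(obtain_consent → notify_audit_trail), contraposes to O(¬notify_audit_trail → ¬obtain_consent); with O(¬notify_audit_trail) we get O(¬obtain_consent).
With premise 2, O(¬obtain_consent → log_charter), the K-axiom yields O(log_charter).
With premise 10, O(log_charter → mute_channel), the K-axiom yields O(mute_channel).
The contrapositive of premise 8 (O(¬redact_consent → ¬mute_channel)) is O(mute_channel → redact_consent), and O(mute_channel) is already established, so O(redact_consent).
From O(redact_consent) and premise 9, O(redact_consent → validate_blueprint), we obtain O(validate_blueprint).
Premise 7 is O(validate_blueprint → ¬waive_form); since O(validate_blueprint), deontic closure gives O(¬waive_form).
Premises 4, 5, 6, 11 do not contribute to this derivation.
So O(¬waive_form) holds, i.e. F(waive_form). The claim follows.

Yes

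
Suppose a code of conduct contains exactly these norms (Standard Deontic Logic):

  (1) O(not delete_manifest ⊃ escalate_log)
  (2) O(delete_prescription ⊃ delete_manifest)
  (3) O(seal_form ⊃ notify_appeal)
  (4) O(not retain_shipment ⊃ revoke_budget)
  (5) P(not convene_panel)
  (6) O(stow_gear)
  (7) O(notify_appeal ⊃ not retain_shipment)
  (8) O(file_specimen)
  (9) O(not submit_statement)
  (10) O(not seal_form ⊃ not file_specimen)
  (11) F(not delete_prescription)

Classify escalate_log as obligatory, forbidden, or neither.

Neither

Premise 1 is O(not delete_manifest ⊃ escalate_log), but O(not delete_manifest) is not derivable from the premises, so it does not yield O(escalate_log).
No premise or chain of K-axiom applications forces O(escalate_log), and none forces O(not escalate_log). So escalate_log is neither obligatory nor forbidden under these norms.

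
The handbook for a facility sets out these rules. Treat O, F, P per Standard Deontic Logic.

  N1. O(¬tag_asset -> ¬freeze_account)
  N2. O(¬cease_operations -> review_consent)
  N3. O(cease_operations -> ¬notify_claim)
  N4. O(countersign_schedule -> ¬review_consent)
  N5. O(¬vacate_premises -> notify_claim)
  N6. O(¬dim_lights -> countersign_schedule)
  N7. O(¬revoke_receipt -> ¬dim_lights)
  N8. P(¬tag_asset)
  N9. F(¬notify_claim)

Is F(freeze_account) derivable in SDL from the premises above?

Premise 1 is O(¬tag_asset -> ¬freeze_account), but O(¬tag_asset) is not derivable from the premises (the permission P(¬tag_asset) asserts only ¬O(tag_asset), not O(¬tag_asset)), so it does not yield O(¬freeze_account).
No other premise forces O(¬freeze_account). An ideal world satisfying every premise can still have freeze_account true, so F(freeze_account) is not derivable.

No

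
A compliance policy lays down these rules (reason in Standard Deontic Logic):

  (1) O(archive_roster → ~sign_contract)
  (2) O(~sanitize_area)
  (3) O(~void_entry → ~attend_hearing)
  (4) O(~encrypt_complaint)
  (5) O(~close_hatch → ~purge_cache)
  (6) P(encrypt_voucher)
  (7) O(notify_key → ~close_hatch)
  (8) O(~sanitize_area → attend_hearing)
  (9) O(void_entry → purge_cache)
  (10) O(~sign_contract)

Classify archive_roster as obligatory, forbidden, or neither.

Premise 1 is O(archive_roster → ~sign_contract); even if O(~sign_contract) held, inferring O(archive_roster) would be affirming the consequent — invalid.
No premise or chain of K-axiom applications forces O(archive_roster), and none forces O(~archive_roster). So archive_roster is neither obligatory nor forbidden under these norms.

Neither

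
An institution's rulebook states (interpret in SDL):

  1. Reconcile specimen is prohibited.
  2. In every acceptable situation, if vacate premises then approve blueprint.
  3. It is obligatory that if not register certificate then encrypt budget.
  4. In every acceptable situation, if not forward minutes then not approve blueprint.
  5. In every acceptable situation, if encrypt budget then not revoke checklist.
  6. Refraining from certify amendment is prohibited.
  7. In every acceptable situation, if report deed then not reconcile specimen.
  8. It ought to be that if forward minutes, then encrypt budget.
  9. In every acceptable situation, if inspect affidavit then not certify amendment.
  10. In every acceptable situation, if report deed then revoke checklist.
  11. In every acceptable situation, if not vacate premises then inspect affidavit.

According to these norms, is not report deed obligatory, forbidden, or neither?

Obligatory

Premise 6, F(¬certify_amendment), is equivalent to O(certify_amendment).
Premise 9 is O(inspect_affidavit → ¬certify_amendment); contrapositively O(certify_amendment → ¬inspect_affidavit). Since O(certify_amendment) holds, K gives O(¬inspect_affidavit).
Premise 11 is O(¬vacate_premises → inspect_affidavit); contrapositively O(¬inspect_affidavit → vacate_premises). Since O(¬inspect_affidavit) holds, K gives O(vacate_premises).
Applying K to premise 2 (O(vacate_premises → approve_blueprint)) and O(vacate_premises) yields O(approve_blueprint).
Premise 4 is O(¬forward_minutes → ¬approve_blueprint); contrapositively O(approve_blueprint → forward_minutes). Since O(approve_blueprint) holds, K gives O(forward_minutes).
With premise 8, O(forward_minutes → encrypt_budget), the K-axiom yields O(encrypt_budget).
Premise 5 is O(encrypt_budget → ¬revoke_checklist); since O(encrypt_budget), deontic closure gives O(¬revoke_checklist).
Premise 10, O(report_deed → revoke_checklist), contraposes to O(¬revoke_checklist → ¬report_deed); with O(¬revoke_checklist) we get O(¬report_deed).
Premises 1, 3, 7 do not contribute to this derivation.
Hence ¬report_deed is obligatory.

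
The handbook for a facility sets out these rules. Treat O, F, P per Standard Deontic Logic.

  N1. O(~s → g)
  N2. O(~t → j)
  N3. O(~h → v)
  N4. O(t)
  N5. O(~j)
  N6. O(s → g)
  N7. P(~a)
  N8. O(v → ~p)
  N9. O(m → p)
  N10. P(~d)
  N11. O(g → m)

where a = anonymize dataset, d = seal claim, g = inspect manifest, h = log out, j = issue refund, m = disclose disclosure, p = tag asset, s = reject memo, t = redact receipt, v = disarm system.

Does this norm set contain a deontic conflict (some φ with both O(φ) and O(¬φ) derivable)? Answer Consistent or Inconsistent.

Consistent

Premise 2 is O(~t → j), but O(~t) is not derivable from the premises, so it does not yield O(j).
So O(j) is not derivable, and the apparent clash with O(~j) does not arise.
A world satisfying every obligation exists (e.g. a=false, d=false, g=true, h=true, j=false, m=true, p=true, s=false, t=true, v=false); no atom is both obligatory and forbidden, so the set is consistent.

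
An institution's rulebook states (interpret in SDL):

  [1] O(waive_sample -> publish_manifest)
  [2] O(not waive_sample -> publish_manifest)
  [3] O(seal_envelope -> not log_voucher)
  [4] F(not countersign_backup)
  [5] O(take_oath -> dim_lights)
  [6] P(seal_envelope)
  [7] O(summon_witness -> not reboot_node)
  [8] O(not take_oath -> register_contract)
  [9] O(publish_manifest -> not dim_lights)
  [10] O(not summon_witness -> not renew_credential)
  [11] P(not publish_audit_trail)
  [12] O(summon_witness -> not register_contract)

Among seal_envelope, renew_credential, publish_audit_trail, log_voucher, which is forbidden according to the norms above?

Premises 2 and 1 cover both cases: O(not waive_sample -> publish_manifest) and O(waive_sample -> publish_manifest). Since not waive_sample ∨ waive_sample is a tautology, O(publish_manifest) follows.
Applying K to premise 9 (O(publish_manifest -> not dim_lights)) and O(publish_manifest) yields O(not dim_lights).
Premise 5 is O(take_oath -> dim_lights); contrapositively O(not dim_lights -> not take_oath). Since O(not dim_lights) holds, K gives O(not take_oath).
Premise 8 is O(not take_oath -> register_contract); since O(not take_oath), deontic closure gives O(register_contract).
The contrapositive of premise 12 (O(summon_witness -> not register_contract)) is O(register_contract -> not summon_witness), and O(register_contract) is already established, so O(not summon_witness).
From O(not summon_witness) and premise 10, O(not summon_witness -> not renew_credential), we obtain O(not renew_credential).
So O(not renew_credential) holds, i.e. renew_credential is forbidden. None of the other listed options is forbidden under the premises.

renew_credential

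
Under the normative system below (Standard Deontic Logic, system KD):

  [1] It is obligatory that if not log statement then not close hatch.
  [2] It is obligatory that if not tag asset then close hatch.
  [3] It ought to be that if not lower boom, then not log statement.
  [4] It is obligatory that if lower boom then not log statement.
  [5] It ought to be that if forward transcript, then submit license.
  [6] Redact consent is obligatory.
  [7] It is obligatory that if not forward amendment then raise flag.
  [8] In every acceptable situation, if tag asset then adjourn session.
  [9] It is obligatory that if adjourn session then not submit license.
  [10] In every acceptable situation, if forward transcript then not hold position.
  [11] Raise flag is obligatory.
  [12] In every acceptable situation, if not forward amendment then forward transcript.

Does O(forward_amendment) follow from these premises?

Yes

Premises 3 and 4 cover both cases: O(¬lower_boom → ¬log_statement) and O(lower_boom → ¬log_statement). Since ¬lower_boom ∨ lower_boom is a tautology, O(¬log_statement) follows.
With premise 1, O(¬log_statement → ¬close_hatch), the K-axiom yields O(¬close_hatch).
Premise 2, O(¬tag_asset → close_hatch), contraposes to O(¬close_hatch → tag_asset); with O(¬close_hatch) we get O(tag_asset).
Premise 8 is O(tag_asset → adjourn_session); since O(tag_asset), deontic closure gives O(adjourn_session).
Applying K to premise 9 (O(adjourn_session → ¬submit_license)) and O(adjourn_session) yields O(¬submit_license).
The contrapositive of premise 5 (O(forward_transcript → submit_license)) is O(¬submit_license → ¬forward_transcript), and O(¬submit_license) is already established, so O(¬forward_transcript).
Premise 12 is O(¬forward_amendment → forward_transcript); contrapositively O(¬forward_transcript → forward_amendment). Since O(¬forward_transcript) holds, K gives O(forward_amendment).
Premises 6, 7, 10, 11 do not contribute to this derivation.
So O(forward_amendment) follows.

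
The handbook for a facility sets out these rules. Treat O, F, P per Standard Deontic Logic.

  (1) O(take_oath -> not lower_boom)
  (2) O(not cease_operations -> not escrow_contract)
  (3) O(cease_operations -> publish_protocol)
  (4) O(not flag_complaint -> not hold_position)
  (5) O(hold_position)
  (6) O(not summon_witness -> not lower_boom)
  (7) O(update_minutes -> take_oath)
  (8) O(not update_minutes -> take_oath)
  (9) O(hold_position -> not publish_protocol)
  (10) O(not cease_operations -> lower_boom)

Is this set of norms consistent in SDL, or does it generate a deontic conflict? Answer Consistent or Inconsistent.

Premises 7 and 8 are O(update_minutes -> take_oath) and O(not update_minutes -> take_oath); every ideal world satisfies update_minutes or not update_minutes, so in either case take_oath holds — hence O(take_oath).
With premise 1, O(take_oath -> not lower_boom), the K-axiom yields O(not lower_boom).
Premise 10 is O(not cease_operations -> lower_boom); contrapositively O(not lower_boom -> cease_operations). Since O(not lower_boom) holds, K gives O(cease_operations).
From O(cease_operations) and premise 3, O(cease_operations -> publish_protocol), we obtain O(publish_protocol).
The contrapositive of premise 9 (O(hold_position -> not publish_protocol)) is O(publish_protocol -> not hold_position), and O(publish_protocol) is already established, so O(not hold_position).
Yet premise 5 states O(hold_position).
We now have both O(not hold_position) and O(hold_position) — hold_position is simultaneously obligatory and forbidden, violating the D-axiom.

Inconsistent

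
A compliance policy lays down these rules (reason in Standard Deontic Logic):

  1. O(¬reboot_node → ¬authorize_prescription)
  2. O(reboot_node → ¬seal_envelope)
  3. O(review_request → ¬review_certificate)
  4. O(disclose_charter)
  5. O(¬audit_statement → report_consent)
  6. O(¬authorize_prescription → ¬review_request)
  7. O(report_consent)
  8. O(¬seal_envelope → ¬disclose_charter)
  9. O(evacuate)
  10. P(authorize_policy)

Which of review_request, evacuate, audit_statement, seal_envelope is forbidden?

From premise 4 we have O(disclose_charter).
Premise 8, O(¬seal_envelope → ¬disclose_charter), contraposes to O(disclose_charter → seal_envelope); with O(disclose_charter) we get O(seal_envelope).
The contrapositive of premise 2 (O(reboot_node → ¬seal_envelope)) is O(seal_envelope → ¬reboot_node), and O(seal_envelope) is already established, so O(¬reboot_node).
Applying K to premise 1 (O(¬reboot_node → ¬authorize_prescription)) and O(¬reboot_node) yields O(¬authorize_prescription).
Applying K to premise 6 (O(¬authorize_prescription → ¬review_request)) and O(¬authorize_prescription) yields O(¬review_request).
So O(¬review_request) holds, i.e. review_request is forbidden. None of the other listed options is forbidden under the premises.

review_request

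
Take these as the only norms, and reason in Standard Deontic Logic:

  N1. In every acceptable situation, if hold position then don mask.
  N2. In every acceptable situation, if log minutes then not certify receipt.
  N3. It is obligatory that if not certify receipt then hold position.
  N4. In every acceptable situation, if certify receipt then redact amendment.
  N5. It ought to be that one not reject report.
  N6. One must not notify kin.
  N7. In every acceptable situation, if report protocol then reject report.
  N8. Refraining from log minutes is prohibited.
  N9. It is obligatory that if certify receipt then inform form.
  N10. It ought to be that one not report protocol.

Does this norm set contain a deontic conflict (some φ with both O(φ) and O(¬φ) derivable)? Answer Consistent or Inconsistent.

Premise 7 is O(report_protocol → reject_report), but O(report_protocol) is not derivable from the premises, so it does not yield O(reject_report).
So O(reject_report) is not derivable, and the apparent clash with O(¬reject_report) does not arise.
A world satisfying every obligation exists (e.g. certify_receipt=false, don_mask=true, hold_position=true, inform_form=false, log_minutes=true, notify_kin=false, redact_amendment=false, reject_report=false, report_protocol=false); no atom is both obligatory and forbidden, so the set is consistent.

Consistent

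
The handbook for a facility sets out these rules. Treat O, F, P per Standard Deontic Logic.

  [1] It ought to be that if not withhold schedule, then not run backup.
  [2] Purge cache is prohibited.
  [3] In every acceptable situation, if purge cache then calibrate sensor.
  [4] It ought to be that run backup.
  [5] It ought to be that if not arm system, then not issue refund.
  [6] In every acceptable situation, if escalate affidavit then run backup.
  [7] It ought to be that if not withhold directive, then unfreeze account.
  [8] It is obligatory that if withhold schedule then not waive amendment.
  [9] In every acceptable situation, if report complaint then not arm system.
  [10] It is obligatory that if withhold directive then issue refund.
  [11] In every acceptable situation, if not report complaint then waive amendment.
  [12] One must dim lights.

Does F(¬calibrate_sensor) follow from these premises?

Premise 3 is O(purge_cache → calibrate_sensor), but O(purge_cache) is not derivable from the premises, so it does not yield O(calibrate_sensor).
No other premise forces O(calibrate_sensor). An ideal world satisfying every premise can still have ¬calibrate_sensor true, so F(¬calibrate_sensor) is not derivable.

No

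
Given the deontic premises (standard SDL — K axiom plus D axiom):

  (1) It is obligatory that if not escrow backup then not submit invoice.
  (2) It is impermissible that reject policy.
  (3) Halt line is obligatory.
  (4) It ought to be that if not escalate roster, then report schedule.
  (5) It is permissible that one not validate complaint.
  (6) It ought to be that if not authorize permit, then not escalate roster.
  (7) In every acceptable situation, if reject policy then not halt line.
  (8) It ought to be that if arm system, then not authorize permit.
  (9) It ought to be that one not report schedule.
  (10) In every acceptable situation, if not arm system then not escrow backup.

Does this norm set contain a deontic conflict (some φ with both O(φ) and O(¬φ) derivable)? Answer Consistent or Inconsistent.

Consistent

Premise 7 is O(reject_policy → ¬halt_line), but O(reject_policy) is not derivable from the premises, so it does not yield O(¬halt_line).
So O(¬halt_line) is not derivable, and the apparent clash with O(halt_line) does not arise.
A world satisfying every obligation exists (e.g. arm_system=false, authorize_permit=true, escalate_roster=true, escrow_backup=false, halt_line=true, reject_policy=false, report_schedule=false, submit_invoice=false, validate_complaint=false); no atom is both obligatory and forbidden, so the set is consistent.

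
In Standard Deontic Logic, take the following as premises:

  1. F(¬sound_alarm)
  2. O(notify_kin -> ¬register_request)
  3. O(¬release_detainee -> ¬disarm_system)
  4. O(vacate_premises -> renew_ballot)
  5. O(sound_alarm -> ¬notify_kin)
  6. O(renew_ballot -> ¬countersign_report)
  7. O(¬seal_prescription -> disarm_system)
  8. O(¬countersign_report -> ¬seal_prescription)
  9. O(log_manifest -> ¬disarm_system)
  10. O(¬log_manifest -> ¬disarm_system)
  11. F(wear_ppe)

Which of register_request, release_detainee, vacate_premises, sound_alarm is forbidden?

By case analysis on log_manifest: premise 9 gives O(log_manifest -> ¬disarm_system) and premise 10 gives O(¬log_manifest -> ¬disarm_system), so O(¬disarm_system) either way.
Premise 7, O(¬seal_prescription -> disarm_system), contraposes to O(¬disarm_system -> seal_prescription); with O(¬disarm_system) we get O(seal_prescription).
Premise 8 is O(¬countersign_report -> ¬seal_prescription); contrapositively O(seal_prescription -> countersign_report). Since O(seal_prescription) holds, K gives O(countersign_report).
Premise 6 is O(renew_ballot -> ¬countersign_report); contrapositively O(countersign_report -> ¬renew_ballot). Since O(countersign_report) holds, K gives O(¬renew_ballot).
The contrapositive of premise 4 (O(vacate_premises -> renew_ballot)) is O(¬renew_ballot -> ¬vacate_premises), and O(¬renew_ballot) is already established, so O(¬vacate_premises).
So O(¬vacate_premises) holds, i.e. vacate_premises is forbidden. None of the other listed options is forbidden under the premises.

vacate_premises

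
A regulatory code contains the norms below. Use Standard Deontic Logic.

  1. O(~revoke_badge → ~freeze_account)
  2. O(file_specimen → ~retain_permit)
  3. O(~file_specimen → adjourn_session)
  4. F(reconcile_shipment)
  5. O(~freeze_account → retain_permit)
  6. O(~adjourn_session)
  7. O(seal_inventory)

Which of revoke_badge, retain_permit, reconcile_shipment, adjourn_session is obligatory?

revoke_badge

Premise 6 gives O(~adjourn_session).
Premise 3 is O(~file_specimen → adjourn_session); contrapositively O(~adjourn_session → file_specimen). Since O(~adjourn_session) holds, K gives O(file_specimen).
Premise 2 is O(file_specimen → ~retain_permit); since O(file_specimen), deontic closure gives O(~retain_permit).
Premise 5 is O(~freeze_account → retain_permit); contrapositively O(~retain_permit → freeze_account). Since O(~retain_permit) holds, K gives O(freeze_account).
Premise 1 is O(~revoke_badge → ~freeze_account); contrapositively O(freeze_account → revoke_badge). Since O(freeze_account) holds, K gives O(revoke_badge).
So O(revoke_badge) holds — revoke_badge is obligatory. None of the other listed options is made obligatory by any chain of premises.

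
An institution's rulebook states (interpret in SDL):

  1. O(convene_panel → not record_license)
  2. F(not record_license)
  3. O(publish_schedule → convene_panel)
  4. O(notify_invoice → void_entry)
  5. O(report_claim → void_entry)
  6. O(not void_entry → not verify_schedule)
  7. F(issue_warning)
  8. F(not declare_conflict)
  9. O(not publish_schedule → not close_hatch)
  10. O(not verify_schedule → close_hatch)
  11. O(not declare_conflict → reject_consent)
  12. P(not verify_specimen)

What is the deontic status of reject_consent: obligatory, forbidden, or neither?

Premise 11 is O(not declare_conflict → reject_consent), but O(not declare_conflict) is not derivable from the premises, so it does not yield O(reject_consent).
No premise or chain of K-axiom applications forces O(reject_consent), and none forces O(not reject_consent). So reject_consent is neither obligatory nor forbidden under these norms.

Neither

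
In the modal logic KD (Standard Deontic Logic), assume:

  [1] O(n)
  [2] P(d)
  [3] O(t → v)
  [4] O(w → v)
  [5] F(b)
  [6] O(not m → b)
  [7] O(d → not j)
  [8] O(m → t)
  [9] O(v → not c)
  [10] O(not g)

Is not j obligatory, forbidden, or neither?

Premise 7 is O(d → not j), but O(d) is not derivable from the premises (the permission P(d) asserts only not O(not d), not O(d)), so it does not yield O(not j).
No premise or chain of K-axiom applications forces O(not j), and none forces O(j). So not j is neither obligatory nor forbidden under these norms.

Neither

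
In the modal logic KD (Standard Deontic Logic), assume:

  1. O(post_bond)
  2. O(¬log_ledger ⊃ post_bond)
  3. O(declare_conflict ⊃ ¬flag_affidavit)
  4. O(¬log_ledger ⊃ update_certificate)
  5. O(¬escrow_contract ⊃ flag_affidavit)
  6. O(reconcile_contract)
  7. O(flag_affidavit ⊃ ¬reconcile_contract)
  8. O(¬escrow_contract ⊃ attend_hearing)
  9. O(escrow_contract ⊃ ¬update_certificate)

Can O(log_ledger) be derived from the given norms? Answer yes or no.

Premise 6 gives O(reconcile_contract).
Premise 7 is O(flag_affidavit ⊃ ¬reconcile_contract); contrapositively O(reconcile_contract ⊃ ¬flag_affidavit). Since O(reconcile_contract) holds, K gives O(¬flag_affidavit).
Premise 5, O(¬escrow_contract ⊃ flag_affidavit), contraposes to O(¬flag_affidavit ⊃ escrow_contract); with O(¬flag_affidavit) we get O(escrow_contract).
Applying K to premise 9 (O(escrow_contract ⊃ ¬update_certificate)) and O(escrow_contract) yields O(¬update_certificate).
Premise 4 is O(¬log_ledger ⊃ update_certificate); contrapositively O(¬update_certificate ⊃ log_ledger). Since O(¬update_certificate) holds, K gives O(log_ledger).
Premises 1, 2, 3, 8 do not contribute to this derivation.
So O(log_ledger) follows.

Yes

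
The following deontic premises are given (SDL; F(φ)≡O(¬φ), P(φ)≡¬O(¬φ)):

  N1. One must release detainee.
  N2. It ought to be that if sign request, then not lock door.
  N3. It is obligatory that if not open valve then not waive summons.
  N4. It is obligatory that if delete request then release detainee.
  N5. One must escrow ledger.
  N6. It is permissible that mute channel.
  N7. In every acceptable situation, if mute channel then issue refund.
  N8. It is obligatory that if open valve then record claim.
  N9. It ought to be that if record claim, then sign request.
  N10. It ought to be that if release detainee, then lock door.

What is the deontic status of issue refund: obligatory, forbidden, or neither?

Premise 7 is O(mute_channel → issue_refund), but O(mute_channel) is not derivable from the premises (the permission P(mute_channel) asserts only ¬O(¬mute_channel), not O(mute_channel)), so it does not yield O(issue_refund).
No premise or chain of K-axiom applications forces O(issue_refund), and none forces O(¬issue_refund). So issue_refund is neither obligatory nor forbidden under these norms.

Neither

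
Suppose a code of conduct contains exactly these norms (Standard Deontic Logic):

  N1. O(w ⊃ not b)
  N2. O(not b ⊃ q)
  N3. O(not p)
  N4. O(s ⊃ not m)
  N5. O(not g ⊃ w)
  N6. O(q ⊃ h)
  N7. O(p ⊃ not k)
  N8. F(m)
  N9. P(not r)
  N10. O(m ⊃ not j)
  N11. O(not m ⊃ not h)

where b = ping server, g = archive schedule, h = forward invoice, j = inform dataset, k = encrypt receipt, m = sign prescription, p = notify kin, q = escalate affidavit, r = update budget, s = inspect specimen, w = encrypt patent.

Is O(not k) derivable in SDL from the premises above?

No

Premise 7 is O(p ⊃ not k), but O(p) is not derivable from the premises, so it does not yield O(not k).
No other premise forces O(not k). An ideal world satisfying every premise can still have not k false, so O(not k) is not derivable.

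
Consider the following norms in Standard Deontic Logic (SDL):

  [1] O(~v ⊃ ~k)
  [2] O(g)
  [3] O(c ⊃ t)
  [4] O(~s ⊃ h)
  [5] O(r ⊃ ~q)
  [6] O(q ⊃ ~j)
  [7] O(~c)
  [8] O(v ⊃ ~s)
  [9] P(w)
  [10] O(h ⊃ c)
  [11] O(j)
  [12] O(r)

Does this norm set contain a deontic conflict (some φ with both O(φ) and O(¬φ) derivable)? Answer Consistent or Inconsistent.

Consistent

Premise 6 is O(q ⊃ ~j), but O(q) is not derivable from the premises, so it does not yield O(~j).
So O(~j) is not derivable, and the apparent clash with O(j) does not arise.
A world satisfying every obligation exists (e.g. c=false, g=true, h=false, j=true, k=false, q=false, r=true, s=true, t=false, v=false, w=false); no atom is both obligatory and forbidden, so the set is consistent.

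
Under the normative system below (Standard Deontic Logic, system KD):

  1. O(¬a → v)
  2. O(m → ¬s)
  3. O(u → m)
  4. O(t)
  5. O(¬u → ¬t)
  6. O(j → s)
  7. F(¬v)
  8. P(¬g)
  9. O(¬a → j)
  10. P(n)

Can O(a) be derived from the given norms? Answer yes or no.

Yes

Premise 4 gives O(t).
Premise 5, O(¬u → ¬t), contraposes to O(t → u); with O(t) we get O(u).
Premise 3 is O(u → m); since O(u), deontic closure gives O(m).
Premise 2 is O(m → ¬s); since O(m), deontic closure gives O(¬s).
Premise 6 is O(j → s); contrapositively O(¬s → ¬j). Since O(¬s) holds, K gives O(¬j).
The contrapositive of premise 9 (O(¬a → j)) is O(¬j → a), and O(¬j) is already established, so O(a).
Premises 1, 7, 8, 10 do not contribute to this derivation.
So O(a) follows.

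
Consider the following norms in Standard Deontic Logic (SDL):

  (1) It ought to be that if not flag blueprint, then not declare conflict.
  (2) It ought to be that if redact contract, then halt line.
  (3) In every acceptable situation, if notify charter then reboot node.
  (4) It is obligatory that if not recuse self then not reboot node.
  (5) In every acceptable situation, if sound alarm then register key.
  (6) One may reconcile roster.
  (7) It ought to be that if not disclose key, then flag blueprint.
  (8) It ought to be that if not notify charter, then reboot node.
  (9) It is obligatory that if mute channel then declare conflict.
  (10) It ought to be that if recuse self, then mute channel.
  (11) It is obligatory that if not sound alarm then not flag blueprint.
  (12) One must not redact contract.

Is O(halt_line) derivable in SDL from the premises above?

No

Premise 2 is O(redact_contract → halt_line), but O(redact_contract) is not derivable from the premises, so it does not yield O(halt_line).
No other premise forces O(halt_line). An ideal world satisfying every premise can still have halt_line false, so O(halt_line) is not derivable.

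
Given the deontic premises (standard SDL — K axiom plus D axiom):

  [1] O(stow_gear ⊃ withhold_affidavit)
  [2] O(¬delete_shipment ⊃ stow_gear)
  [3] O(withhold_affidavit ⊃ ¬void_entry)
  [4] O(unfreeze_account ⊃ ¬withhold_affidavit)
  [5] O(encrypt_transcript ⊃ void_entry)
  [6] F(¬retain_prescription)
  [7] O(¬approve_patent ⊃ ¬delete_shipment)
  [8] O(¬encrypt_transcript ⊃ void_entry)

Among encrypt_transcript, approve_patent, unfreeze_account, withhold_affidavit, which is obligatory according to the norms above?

By case analysis on ¬encrypt_transcript: premise 8 gives O(¬encrypt_transcript ⊃ void_entry) and premise 5 gives O(encrypt_transcript ⊃ void_entry), so O(void_entry) either way.
The contrapositive of premise 3 (O(withhold_affidavit ⊃ ¬void_entry)) is O(void_entry ⊃ ¬withhold_affidavit), and O(void_entry) is already established, so O(¬withhold_affidavit).
Premise 1, O(stow_gear ⊃ withhold_affidavit), contraposes to O(¬withhold_affidavit ⊃ ¬stow_gear); with O(¬withhold_affidavit) we get O(¬stow_gear).
Premise 2, O(¬delete_shipment ⊃ stow_gear), contraposes to O(¬stow_gear ⊃ delete_shipment); with O(¬stow_gear) we get O(delete_shipment).
Premise 7, O(¬approve_patent ⊃ ¬delete_shipment), contraposes to O(delete_shipment ⊃ approve_patent); with O(delete_shipment) we get O(approve_patent).
So O(approve_patent) holds — approve_patent is obligatory. None of the other listed options is made obligatory by any chain of premises.

approve_patent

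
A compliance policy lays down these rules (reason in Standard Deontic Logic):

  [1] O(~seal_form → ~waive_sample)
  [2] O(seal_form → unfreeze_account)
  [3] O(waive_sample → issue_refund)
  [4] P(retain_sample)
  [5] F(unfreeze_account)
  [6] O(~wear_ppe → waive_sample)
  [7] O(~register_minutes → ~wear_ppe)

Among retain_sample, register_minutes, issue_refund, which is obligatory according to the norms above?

Premise 5, F(unfreeze_account), is equivalent to O(~unfreeze_account).
The contrapositive of premise 2 (O(seal_form → unfreeze_account)) is O(~unfreeze_account → ~seal_form), and O(~unfreeze_account) is already established, so O(~seal_form).
Applying K to premise 1 (O(~seal_form → ~waive_sample)) and O(~seal_form) yields O(~waive_sample).
Premise 6, O(~wear_ppe → waive_sample), contraposes to O(~waive_sample → wear_ppe); with O(~waive_sample) we get O(wear_ppe).
Premise 7 is O(~register_minutes → ~wear_ppe); contrapositively O(wear_ppe → register_minutes). Since O(wear_ppe) holds, K gives O(register_minutes).
So O(register_minutes) holds — register_minutes is obligatory. None of the other listed options is made obligatory by any chain of premises.

register_minutes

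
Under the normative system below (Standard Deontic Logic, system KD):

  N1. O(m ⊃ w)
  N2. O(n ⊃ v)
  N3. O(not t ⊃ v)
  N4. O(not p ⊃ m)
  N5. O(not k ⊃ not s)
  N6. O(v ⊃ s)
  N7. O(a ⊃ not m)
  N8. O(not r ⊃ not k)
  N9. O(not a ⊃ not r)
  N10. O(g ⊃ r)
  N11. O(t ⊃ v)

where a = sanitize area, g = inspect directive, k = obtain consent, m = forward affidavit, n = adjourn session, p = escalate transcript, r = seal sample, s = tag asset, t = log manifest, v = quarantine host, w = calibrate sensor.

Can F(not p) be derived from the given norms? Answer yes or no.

Yes

Premises 3 and 11 cover both cases: O(not t ⊃ v) and O(t ⊃ v). Since not t ∨ t is a tautology, O(v) follows.
Premise 6 is O(v ⊃ s); since O(v), deontic closure gives O(s).
Premise 5 is O(not k ⊃ not s); contrapositively O(s ⊃ k). Since O(s) holds, K gives O(k).
Premise 8, O(not r ⊃ not k), contraposes to O(k ⊃ r); with O(k) we get O(r).
Premise 9 is O(not a ⊃ not r); contrapositively O(r ⊃ a). Since O(r) holds, K gives O(a).
With premise 7, O(a ⊃ not m), the K-axiom yields O(not m).
Premise 4 is O(not p ⊃ m); contrapositively O(not m ⊃ p). Since O(not m) holds, K gives O(p).
Premises 1, 2, 10 do not contribute to this derivation.
So O(p) holds, i.e. F(not p). The claim follows.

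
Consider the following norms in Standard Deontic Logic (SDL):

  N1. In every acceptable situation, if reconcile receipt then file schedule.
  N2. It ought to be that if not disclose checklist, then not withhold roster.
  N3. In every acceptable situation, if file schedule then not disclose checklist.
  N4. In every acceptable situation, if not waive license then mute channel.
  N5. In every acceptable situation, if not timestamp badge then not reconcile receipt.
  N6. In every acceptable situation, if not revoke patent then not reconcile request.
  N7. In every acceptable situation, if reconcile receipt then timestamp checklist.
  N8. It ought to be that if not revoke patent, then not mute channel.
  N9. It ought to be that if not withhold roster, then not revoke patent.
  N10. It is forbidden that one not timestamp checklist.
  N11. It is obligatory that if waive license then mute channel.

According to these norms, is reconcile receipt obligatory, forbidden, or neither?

Forbidden

Premises 4 and 11 cover both cases: O(¬waive_license → mute_channel) and O(waive_license → mute_channel). Since ¬waive_license ∨ waive_license is a tautology, O(mute_channel) follows.
Premise 8 is O(¬revoke_patent → ¬mute_channel); contrapositively O(mute_channel → revoke_patent). Since O(mute_channel) holds, K gives O(revoke_patent).
Premise 9, O(¬withhold_roster → ¬revoke_patent), contraposes to O(revoke_patent → withhold_roster); with O(revoke_patent) we get O(withhold_roster).
Premise 2 is O(¬disclose_checklist → ¬withhold_roster); contrapositively O(withhold_roster → disclose_checklist). Since O(withhold_roster) holds, K gives O(disclose_checklist).
Premise 3 is O(file_schedule → ¬disclose_checklist); contrapositively O(disclose_checklist → ¬file_schedule). Since O(disclose_checklist) holds, K gives O(¬file_schedule).
Premise 1 is O(reconcile_receipt → file_schedule); contrapositively O(¬file_schedule → ¬reconcile_receipt). Since O(¬file_schedule) holds, K gives O(¬reconcile_receipt).
Premises 5, 6, 7, 10 do not contribute to this derivation.
Thus O(¬reconcile_receipt), which is F(reconcile_receipt): reconcile_receipt is forbidden.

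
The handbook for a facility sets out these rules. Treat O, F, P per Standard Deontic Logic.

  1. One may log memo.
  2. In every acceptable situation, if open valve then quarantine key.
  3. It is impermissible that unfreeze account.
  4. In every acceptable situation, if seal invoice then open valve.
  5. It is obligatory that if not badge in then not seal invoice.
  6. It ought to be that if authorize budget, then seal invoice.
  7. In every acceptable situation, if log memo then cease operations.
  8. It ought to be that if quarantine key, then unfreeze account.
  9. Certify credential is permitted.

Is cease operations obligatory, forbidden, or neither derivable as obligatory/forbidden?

Neither

Premise 7 is O(log_memo → cease_operations), but O(log_memo) is not derivable from the premises (the permission P(log_memo) asserts only ¬O(¬log_memo), not O(log_memo)), so it does not yield O(cease_operations).
No premise or chain of K-axiom applications forces O(cease_operations), and none forces O(¬cease_operations). So cease_operations is neither obligatory nor forbidden under these norms.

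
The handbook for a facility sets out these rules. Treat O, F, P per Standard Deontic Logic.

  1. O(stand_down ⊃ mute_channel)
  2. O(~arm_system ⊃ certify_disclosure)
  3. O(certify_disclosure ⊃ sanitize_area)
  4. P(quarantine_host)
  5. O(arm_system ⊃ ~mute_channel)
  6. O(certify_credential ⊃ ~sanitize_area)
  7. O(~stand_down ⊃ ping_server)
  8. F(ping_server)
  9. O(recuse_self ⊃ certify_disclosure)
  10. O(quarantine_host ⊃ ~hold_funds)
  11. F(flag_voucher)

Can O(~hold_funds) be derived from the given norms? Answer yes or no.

No

Premise 10 is O(quarantine_host ⊃ ~hold_funds), but O(quarantine_host) is not derivable from the premises (the permission P(quarantine_host) asserts only ~O(~quarantine_host), not O(quarantine_host)), so it does not yield O(~hold_funds).
No other premise forces O(~hold_funds). An ideal world satisfying every premise can still have ~hold_funds false, so O(~hold_funds) is not derivable.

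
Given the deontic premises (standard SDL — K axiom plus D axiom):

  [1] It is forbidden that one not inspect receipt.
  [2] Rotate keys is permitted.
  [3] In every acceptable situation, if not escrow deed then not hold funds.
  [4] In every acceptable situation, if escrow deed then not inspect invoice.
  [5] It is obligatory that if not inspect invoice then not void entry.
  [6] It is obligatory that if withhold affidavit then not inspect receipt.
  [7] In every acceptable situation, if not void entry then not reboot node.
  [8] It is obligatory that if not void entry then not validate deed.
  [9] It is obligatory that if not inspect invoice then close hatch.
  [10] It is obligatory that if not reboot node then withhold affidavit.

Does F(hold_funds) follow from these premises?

Yes

F(¬inspect_receipt) at premise 1 means O(inspect_receipt).
Premise 6 is O(withhold_affidavit → ¬inspect_receipt); contrapositively O(inspect_receipt → ¬withhold_affidavit). Since O(inspect_receipt) holds, K gives O(¬withhold_affidavit).
The contrapositive of premise 10 (O(¬reboot_node → withhold_affidavit)) is O(¬withhold_affidavit → reboot_node), and O(¬withhold_affidavit) is already established, so O(reboot_node).
The contrapositive of premise 7 (O(¬void_entry → ¬reboot_node)) is O(reboot_node → void_entry), and O(reboot_node) is already established, so O(void_entry).
The contrapositive of premise 5 (O(¬inspect_invoice → ¬void_entry)) is O(void_entry → inspect_invoice), and O(void_entry) is already established, so O(inspect_invoice).
Premise 4 is O(escrow_deed → ¬inspect_invoice); contrapositively O(inspect_invoice → ¬escrow_deed). Since O(inspect_invoice) holds, K gives O(¬escrow_deed).
Premise 3 is O(¬escrow_deed → ¬hold_funds); since O(¬escrow_deed), deontic closure gives O(¬hold_funds).
Premises 2, 8, 9 do not contribute to this derivation.
So O(¬hold_funds) holds, i.e. F(hold_funds). The claim follows.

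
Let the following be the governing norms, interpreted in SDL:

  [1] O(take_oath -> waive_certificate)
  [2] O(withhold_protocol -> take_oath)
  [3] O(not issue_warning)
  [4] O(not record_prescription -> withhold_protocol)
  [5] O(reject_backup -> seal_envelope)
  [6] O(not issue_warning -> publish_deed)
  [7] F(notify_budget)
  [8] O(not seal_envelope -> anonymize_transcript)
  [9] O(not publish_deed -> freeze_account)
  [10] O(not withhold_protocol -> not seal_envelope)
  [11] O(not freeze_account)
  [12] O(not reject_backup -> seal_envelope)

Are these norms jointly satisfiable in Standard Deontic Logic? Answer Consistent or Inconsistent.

Consistent

Premise 9 is O(not publish_deed -> freeze_account), but O(not publish_deed) is not derivable from the premises, so it does not yield O(freeze_account).
So O(freeze_account) is not derivable, and the apparent clash with O(not freeze_account) does not arise.
A world satisfying every obligation exists (e.g. anonymize_transcript=false, freeze_account=false, issue_warning=false, notify_budget=false, publish_deed=true, record_prescription=false, reject_backup=false, seal_envelope=true, take_oath=true, waive_certificate=true, withhold_protocol=true); no atom is both obligatory and forbidden, so the set is consistent.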